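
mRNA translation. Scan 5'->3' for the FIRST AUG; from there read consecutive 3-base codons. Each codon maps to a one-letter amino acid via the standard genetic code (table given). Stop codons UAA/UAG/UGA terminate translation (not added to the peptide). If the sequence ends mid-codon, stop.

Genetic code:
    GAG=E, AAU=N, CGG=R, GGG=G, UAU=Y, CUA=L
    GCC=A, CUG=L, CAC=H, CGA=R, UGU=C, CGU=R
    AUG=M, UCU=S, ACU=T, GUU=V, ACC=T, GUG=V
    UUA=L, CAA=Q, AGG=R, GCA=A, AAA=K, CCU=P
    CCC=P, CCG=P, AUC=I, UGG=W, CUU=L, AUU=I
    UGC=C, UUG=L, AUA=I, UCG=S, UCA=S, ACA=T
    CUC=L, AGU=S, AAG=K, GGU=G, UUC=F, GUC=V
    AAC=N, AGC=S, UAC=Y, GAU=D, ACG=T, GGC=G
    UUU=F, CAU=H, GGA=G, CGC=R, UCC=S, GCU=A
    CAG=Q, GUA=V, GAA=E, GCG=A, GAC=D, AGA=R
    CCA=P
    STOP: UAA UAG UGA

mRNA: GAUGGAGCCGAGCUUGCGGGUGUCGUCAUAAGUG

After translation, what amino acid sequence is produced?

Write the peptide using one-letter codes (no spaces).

Answer: MEPSLRVSS

Derivation:
start AUG at pos 1
pos 1: AUG -> M; peptide=M
pos 4: GAG -> E; peptide=ME
pos 7: CCG -> P; peptide=MEP
pos 10: AGC -> S; peptide=MEPS
pos 13: UUG -> L; peptide=MEPSL
pos 16: CGG -> R; peptide=MEPSLR
pos 19: GUG -> V; peptide=MEPSLRV
pos 22: UCG -> S; peptide=MEPSLRVS
pos 25: UCA -> S; peptide=MEPSLRVSS
pos 28: UAA -> STOP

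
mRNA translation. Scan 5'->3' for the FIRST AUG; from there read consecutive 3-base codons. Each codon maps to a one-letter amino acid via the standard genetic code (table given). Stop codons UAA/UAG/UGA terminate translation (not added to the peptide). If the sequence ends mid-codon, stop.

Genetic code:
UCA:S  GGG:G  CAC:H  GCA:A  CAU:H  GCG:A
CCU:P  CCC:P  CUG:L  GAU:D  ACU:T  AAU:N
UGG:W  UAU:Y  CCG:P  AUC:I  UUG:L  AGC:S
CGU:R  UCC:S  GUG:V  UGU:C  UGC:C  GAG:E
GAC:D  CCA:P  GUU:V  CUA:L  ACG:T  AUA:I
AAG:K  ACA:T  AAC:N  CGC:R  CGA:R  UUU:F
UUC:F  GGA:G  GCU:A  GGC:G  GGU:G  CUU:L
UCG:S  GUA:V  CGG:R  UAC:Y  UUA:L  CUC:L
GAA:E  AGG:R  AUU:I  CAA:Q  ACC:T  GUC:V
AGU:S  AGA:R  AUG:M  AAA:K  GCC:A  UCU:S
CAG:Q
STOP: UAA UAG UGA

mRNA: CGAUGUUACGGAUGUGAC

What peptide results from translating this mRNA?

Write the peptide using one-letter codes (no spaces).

start AUG at pos 2
pos 2: AUG -> M; peptide=M
pos 5: UUA -> L; peptide=ML
pos 8: CGG -> R; peptide=MLR
pos 11: AUG -> M; peptide=MLRM
pos 14: UGA -> STOP

Answer: MLRM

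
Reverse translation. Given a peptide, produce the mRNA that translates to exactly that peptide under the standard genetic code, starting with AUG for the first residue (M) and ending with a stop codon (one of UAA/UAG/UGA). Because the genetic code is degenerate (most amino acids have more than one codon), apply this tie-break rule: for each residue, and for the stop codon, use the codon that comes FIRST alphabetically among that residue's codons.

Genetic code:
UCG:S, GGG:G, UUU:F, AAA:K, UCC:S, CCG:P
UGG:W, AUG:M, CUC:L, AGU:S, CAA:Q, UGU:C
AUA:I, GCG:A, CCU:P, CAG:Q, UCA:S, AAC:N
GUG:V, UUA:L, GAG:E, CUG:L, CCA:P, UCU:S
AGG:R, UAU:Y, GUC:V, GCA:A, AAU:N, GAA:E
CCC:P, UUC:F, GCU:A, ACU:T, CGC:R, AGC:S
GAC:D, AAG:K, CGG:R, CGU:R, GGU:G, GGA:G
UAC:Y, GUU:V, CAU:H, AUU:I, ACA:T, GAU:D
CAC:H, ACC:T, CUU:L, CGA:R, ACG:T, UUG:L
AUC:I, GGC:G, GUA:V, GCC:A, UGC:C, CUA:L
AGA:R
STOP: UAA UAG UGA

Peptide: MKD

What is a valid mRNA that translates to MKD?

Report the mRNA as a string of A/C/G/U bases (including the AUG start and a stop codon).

residue 1: M -> AUG (start codon)
residue 2: K codons sorted = AAA,AAG -> pick first = AAA
residue 3: D codons sorted = GAC,GAU -> pick first = GAC
terminator: stop codons sorted = UAA,UAG,UGA -> pick first = UAA

Answer: mRNA: AUGAAAGACUAA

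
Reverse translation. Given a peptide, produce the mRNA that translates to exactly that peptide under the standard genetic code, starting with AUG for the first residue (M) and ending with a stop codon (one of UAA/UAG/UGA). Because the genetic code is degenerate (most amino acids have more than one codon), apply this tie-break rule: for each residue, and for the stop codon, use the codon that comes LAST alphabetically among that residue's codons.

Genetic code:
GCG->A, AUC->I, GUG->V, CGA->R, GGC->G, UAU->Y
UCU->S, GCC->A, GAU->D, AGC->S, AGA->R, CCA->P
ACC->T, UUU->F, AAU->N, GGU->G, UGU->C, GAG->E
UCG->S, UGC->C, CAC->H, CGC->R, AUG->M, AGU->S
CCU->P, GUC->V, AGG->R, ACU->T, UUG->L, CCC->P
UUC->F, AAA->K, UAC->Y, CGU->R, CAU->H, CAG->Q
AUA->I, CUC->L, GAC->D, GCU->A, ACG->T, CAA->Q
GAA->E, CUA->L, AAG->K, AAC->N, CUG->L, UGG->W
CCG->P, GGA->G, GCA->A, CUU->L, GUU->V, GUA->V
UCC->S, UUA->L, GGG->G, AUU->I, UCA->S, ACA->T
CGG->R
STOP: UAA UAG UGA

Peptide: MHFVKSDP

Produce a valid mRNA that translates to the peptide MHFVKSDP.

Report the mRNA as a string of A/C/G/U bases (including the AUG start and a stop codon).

Answer: mRNA: AUGCAUUUUGUUAAGUCUGAUCCUUGA

Derivation:
residue 1: M -> AUG (start codon)
residue 2: H codons sorted = CAC,CAU -> pick last = CAU
residue 3: F codons sorted = UUC,UUU -> pick last = UUU
residue 4: V codons sorted = GUA,GUC,GUG,GUU -> pick last = GUU
residue 5: K codons sorted = AAA,AAG -> pick last = AAG
residue 6: S codons sorted = AGC,AGU,UCA,UCC,UCG,UCU -> pick last = UCU
residue 7: D codons sorted = GAC,GAU -> pick last = GAU
residue 8: P codons sorted = CCA,CCC,CCG,CCU -> pick last = CCU
terminator: stop codons sorted = UAA,UAG,UGA -> pick last = UGA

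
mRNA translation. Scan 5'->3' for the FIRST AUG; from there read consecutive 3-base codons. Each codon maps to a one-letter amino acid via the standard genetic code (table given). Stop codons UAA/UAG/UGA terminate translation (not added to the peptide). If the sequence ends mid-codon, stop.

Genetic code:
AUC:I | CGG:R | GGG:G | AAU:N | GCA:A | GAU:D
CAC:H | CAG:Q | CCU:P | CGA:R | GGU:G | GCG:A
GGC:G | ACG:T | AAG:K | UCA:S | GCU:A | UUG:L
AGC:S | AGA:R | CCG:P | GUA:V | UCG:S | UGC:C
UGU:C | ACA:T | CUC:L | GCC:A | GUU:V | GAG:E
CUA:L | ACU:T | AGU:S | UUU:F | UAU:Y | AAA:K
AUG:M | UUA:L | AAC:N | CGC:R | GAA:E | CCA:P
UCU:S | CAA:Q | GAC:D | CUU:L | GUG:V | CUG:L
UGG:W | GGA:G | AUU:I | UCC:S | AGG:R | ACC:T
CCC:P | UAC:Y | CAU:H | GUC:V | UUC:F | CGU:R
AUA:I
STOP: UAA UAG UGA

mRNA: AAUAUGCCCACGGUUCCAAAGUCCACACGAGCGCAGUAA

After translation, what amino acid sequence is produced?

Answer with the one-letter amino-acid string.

Answer: MPTVPKSTRAQ

Derivation:
start AUG at pos 3
pos 3: AUG -> M; peptide=M
pos 6: CCC -> P; peptide=MP
pos 9: ACG -> T; peptide=MPT
pos 12: GUU -> V; peptide=MPTV
pos 15: CCA -> P; peptide=MPTVP
pos 18: AAG -> K; peptide=MPTVPK
pos 21: UCC -> S; peptide=MPTVPKS
pos 24: ACA -> T; peptide=MPTVPKST
pos 27: CGA -> R; peptide=MPTVPKSTR
pos 30: GCG -> A; peptide=MPTVPKSTRA
pos 33: CAG -> Q; peptide=MPTVPKSTRAQ
pos 36: UAA -> STOP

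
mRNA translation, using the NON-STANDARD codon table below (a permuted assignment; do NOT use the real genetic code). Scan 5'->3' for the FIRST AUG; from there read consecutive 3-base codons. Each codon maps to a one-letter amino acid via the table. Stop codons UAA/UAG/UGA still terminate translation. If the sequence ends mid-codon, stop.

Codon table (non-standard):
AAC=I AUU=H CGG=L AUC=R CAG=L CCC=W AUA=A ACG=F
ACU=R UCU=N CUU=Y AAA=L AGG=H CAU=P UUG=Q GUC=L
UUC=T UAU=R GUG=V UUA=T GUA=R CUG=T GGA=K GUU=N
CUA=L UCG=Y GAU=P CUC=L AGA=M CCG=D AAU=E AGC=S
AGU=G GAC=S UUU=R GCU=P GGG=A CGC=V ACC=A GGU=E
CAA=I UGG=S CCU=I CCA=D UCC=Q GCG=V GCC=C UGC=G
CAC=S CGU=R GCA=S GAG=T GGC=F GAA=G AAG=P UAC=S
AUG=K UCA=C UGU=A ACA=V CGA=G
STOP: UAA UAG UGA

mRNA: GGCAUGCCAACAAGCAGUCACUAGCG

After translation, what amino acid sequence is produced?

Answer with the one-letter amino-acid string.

start AUG at pos 3
pos 3: AUG -> K; peptide=K
pos 6: CCA -> D; peptide=KD
pos 9: ACA -> V; peptide=KDV
pos 12: AGC -> S; peptide=KDVS
pos 15: AGU -> G; peptide=KDVSG
pos 18: CAC -> S; peptide=KDVSGS
pos 21: UAG -> STOP

Answer: KDVSGS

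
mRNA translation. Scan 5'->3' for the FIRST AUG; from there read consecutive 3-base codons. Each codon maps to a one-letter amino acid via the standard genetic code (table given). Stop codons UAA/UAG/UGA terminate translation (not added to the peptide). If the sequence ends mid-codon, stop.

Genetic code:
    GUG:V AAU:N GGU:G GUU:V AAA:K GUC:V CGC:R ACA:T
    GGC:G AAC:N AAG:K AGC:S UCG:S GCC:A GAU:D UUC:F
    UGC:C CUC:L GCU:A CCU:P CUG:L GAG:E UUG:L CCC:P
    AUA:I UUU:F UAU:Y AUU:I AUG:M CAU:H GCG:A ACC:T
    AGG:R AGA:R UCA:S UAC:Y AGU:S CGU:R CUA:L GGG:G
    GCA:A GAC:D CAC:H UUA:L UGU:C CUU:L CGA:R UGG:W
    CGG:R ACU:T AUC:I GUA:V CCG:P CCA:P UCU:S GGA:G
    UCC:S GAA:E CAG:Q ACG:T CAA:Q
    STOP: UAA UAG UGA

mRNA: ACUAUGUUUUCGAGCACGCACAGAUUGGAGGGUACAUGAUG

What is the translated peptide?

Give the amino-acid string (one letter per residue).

start AUG at pos 3
pos 3: AUG -> M; peptide=M
pos 6: UUU -> F; peptide=MF
pos 9: UCG -> S; peptide=MFS
pos 12: AGC -> S; peptide=MFSS
pos 15: ACG -> T; peptide=MFSST
pos 18: CAC -> H; peptide=MFSSTH
pos 21: AGA -> R; peptide=MFSSTHR
pos 24: UUG -> L; peptide=MFSSTHRL
pos 27: GAG -> E; peptide=MFSSTHRLE
pos 30: GGU -> G; peptide=MFSSTHRLEG
pos 33: ACA -> T; peptide=MFSSTHRLEGT
pos 36: UGA -> STOP

Answer: MFSSTHRLEGT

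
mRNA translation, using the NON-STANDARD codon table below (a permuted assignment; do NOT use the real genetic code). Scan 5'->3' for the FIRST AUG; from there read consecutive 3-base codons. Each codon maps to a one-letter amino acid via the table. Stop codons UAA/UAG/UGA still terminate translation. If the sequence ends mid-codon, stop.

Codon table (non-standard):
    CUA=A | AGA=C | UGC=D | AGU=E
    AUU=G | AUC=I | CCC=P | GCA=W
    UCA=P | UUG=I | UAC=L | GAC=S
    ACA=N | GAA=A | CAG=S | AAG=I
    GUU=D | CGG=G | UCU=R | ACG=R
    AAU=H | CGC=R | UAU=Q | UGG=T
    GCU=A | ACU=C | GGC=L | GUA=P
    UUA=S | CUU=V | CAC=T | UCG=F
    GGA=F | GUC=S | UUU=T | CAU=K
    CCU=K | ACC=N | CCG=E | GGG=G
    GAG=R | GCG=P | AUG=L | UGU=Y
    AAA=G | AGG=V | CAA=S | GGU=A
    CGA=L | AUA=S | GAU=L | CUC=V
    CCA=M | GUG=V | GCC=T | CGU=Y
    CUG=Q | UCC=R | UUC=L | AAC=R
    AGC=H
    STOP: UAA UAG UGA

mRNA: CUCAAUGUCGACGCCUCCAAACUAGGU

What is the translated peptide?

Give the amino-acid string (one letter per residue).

start AUG at pos 4
pos 4: AUG -> L; peptide=L
pos 7: UCG -> F; peptide=LF
pos 10: ACG -> R; peptide=LFR
pos 13: CCU -> K; peptide=LFRK
pos 16: CCA -> M; peptide=LFRKM
pos 19: AAC -> R; peptide=LFRKMR
pos 22: UAG -> STOP

Answer: LFRKMR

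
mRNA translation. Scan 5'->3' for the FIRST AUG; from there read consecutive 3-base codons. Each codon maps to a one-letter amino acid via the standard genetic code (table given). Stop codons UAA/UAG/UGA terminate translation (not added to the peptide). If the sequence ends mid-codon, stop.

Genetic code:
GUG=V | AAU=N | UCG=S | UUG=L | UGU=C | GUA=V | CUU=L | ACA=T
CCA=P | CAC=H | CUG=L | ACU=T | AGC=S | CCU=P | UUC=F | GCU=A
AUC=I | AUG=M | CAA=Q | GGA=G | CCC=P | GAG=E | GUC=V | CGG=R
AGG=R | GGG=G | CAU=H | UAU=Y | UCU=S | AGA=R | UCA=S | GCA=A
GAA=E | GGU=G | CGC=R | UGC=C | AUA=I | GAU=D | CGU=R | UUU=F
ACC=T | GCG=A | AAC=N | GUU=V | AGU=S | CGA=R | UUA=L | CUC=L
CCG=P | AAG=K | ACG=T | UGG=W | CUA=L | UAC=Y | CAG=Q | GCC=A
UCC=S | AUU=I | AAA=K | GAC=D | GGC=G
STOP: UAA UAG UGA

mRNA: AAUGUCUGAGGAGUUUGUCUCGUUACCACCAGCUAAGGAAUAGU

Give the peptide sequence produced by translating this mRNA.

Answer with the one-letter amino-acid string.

Answer: MSEEFVSLPPAKE

Derivation:
start AUG at pos 1
pos 1: AUG -> M; peptide=M
pos 4: UCU -> S; peptide=MS
pos 7: GAG -> E; peptide=MSE
pos 10: GAG -> E; peptide=MSEE
pos 13: UUU -> F; peptide=MSEEF
pos 16: GUC -> V; peptide=MSEEFV
pos 19: UCG -> S; peptide=MSEEFVS
pos 22: UUA -> L; peptide=MSEEFVSL
pos 25: CCA -> P; peptide=MSEEFVSLP
pos 28: CCA -> P; peptide=MSEEFVSLPP
pos 31: GCU -> A; peptide=MSEEFVSLPPA
pos 34: AAG -> K; peptide=MSEEFVSLPPAK
pos 37: GAA -> E; peptide=MSEEFVSLPPAKE
pos 40: UAG -> STOP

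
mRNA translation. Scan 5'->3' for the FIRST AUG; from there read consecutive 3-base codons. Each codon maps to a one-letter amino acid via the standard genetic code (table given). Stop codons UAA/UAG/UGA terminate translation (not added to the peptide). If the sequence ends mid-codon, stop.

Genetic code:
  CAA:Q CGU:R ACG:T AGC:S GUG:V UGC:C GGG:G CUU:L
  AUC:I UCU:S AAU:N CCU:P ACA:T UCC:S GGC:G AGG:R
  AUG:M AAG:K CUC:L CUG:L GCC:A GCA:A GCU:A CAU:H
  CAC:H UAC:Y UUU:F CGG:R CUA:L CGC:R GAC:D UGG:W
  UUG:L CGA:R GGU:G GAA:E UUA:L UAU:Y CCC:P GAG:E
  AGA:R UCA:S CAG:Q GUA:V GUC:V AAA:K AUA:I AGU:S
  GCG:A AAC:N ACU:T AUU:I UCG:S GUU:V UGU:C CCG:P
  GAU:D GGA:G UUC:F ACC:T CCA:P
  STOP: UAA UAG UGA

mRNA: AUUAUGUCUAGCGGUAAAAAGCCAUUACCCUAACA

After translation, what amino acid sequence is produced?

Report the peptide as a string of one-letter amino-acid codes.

start AUG at pos 3
pos 3: AUG -> M; peptide=M
pos 6: UCU -> S; peptide=MS
pos 9: AGC -> S; peptide=MSS
pos 12: GGU -> G; peptide=MSSG
pos 15: AAA -> K; peptide=MSSGK
pos 18: AAG -> K; peptide=MSSGKK
pos 21: CCA -> P; peptide=MSSGKKP
pos 24: UUA -> L; peptide=MSSGKKPL
pos 27: CCC -> P; peptide=MSSGKKPLP
pos 30: UAA -> STOP

Answer: MSSGKKPLP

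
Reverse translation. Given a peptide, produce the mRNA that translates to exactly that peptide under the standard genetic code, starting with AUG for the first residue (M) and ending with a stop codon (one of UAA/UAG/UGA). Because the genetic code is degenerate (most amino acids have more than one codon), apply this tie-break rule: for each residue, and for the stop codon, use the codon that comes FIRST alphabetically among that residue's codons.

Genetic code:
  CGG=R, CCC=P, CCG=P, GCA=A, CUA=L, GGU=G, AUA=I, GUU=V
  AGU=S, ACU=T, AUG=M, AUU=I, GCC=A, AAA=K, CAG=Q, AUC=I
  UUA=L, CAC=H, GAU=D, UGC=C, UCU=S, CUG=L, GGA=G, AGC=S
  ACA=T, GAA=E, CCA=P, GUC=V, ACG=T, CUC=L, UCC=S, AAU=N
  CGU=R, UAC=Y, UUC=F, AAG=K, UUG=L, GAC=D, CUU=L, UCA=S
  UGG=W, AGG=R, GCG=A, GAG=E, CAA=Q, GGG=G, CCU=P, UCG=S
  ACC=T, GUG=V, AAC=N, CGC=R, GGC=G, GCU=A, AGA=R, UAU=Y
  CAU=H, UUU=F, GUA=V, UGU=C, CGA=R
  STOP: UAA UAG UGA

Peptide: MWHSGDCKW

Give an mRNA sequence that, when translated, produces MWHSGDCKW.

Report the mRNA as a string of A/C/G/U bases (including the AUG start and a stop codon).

Answer: mRNA: AUGUGGCACAGCGGAGACUGCAAAUGGUAA

Derivation:
residue 1: M -> AUG (start codon)
residue 2: W -> UGG (only codon)
residue 3: H codons sorted = CAC,CAU -> pick first = CAC
residue 4: S codons sorted = AGC,AGU,UCA,UCC,UCG,UCU -> pick first = AGC
residue 5: G codons sorted = GGA,GGC,GGG,GGU -> pick first = GGA
residue 6: D codons sorted = GAC,GAU -> pick first = GAC
residue 7: C codons sorted = UGC,UGU -> pick first = UGC
residue 8: K codons sorted = AAA,AAG -> pick first = AAA
residue 9: W -> UGG (only codon)
terminator: stop codons sorted = UAA,UAG,UGA -> pick first = UAA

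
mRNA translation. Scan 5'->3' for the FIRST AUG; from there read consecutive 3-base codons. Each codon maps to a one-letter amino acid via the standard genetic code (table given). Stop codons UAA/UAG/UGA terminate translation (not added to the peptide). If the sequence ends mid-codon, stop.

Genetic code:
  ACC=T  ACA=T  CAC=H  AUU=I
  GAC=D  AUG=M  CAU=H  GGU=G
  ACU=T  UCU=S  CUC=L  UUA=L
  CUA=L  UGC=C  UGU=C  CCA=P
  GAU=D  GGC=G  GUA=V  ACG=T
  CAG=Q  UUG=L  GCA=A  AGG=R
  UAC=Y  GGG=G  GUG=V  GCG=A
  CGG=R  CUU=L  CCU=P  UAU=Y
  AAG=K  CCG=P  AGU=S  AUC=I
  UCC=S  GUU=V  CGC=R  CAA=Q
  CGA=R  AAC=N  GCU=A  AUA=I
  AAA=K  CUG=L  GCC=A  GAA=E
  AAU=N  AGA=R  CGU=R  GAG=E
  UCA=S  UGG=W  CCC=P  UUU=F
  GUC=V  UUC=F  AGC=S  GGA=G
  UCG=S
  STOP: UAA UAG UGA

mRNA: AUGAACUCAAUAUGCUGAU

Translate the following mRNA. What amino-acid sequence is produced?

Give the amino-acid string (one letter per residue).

Answer: MNSIC

Derivation:
start AUG at pos 0
pos 0: AUG -> M; peptide=M
pos 3: AAC -> N; peptide=MN
pos 6: UCA -> S; peptide=MNS
pos 9: AUA -> I; peptide=MNSI
pos 12: UGC -> C; peptide=MNSIC
pos 15: UGA -> STOP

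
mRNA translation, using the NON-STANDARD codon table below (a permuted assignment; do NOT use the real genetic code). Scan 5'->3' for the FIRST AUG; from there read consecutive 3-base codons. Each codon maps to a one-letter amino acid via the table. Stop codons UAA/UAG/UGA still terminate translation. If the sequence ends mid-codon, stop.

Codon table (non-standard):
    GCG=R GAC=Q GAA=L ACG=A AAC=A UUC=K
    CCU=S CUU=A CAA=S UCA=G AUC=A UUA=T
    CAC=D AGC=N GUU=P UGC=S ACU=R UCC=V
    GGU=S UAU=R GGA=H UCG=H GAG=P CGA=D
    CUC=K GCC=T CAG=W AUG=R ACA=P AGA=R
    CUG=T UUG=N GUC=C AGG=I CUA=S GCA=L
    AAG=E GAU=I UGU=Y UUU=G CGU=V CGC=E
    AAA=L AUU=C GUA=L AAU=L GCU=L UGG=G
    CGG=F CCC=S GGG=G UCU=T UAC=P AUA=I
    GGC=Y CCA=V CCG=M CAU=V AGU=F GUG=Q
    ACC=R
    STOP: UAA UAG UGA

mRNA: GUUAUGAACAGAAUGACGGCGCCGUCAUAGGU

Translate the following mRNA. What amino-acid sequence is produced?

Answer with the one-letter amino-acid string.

start AUG at pos 3
pos 3: AUG -> R; peptide=R
pos 6: AAC -> A; peptide=RA
pos 9: AGA -> R; peptide=RAR
pos 12: AUG -> R; peptide=RARR
pos 15: ACG -> A; peptide=RARRA
pos 18: GCG -> R; peptide=RARRAR
pos 21: CCG -> M; peptide=RARRARM
pos 24: UCA -> G; peptide=RARRARMG
pos 27: UAG -> STOP

Answer: RARRARMG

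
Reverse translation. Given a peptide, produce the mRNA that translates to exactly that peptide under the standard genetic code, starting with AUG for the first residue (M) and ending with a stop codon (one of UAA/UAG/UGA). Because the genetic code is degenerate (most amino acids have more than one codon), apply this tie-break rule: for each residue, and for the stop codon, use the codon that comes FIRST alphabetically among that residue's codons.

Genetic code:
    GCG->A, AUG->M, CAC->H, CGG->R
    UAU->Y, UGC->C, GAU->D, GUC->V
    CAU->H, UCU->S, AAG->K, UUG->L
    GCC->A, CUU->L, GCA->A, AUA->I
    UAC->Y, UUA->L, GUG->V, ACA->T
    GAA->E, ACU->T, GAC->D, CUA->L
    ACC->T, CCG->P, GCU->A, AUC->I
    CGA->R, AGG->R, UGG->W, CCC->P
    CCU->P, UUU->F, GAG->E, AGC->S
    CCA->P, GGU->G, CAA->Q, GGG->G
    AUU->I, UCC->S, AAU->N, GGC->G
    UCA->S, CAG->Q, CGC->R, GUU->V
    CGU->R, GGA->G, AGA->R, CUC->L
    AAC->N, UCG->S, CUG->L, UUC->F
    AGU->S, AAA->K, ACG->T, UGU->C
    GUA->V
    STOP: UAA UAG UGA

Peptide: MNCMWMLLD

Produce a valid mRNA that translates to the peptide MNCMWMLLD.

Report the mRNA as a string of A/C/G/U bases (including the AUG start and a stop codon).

residue 1: M -> AUG (start codon)
residue 2: N codons sorted = AAC,AAU -> pick first = AAC
residue 3: C codons sorted = UGC,UGU -> pick first = UGC
residue 4: M -> AUG (only codon)
residue 5: W -> UGG (only codon)
residue 6: M -> AUG (only codon)
residue 7: L codons sorted = CUA,CUC,CUG,CUU,UUA,UUG -> pick first = CUA
residue 8: L codons sorted = CUA,CUC,CUG,CUU,UUA,UUG -> pick first = CUA
residue 9: D codons sorted = GAC,GAU -> pick first = GAC
terminator: stop codons sorted = UAA,UAG,UGA -> pick first = UAA

Answer: mRNA: AUGAACUGCAUGUGGAUGCUACUAGACUAA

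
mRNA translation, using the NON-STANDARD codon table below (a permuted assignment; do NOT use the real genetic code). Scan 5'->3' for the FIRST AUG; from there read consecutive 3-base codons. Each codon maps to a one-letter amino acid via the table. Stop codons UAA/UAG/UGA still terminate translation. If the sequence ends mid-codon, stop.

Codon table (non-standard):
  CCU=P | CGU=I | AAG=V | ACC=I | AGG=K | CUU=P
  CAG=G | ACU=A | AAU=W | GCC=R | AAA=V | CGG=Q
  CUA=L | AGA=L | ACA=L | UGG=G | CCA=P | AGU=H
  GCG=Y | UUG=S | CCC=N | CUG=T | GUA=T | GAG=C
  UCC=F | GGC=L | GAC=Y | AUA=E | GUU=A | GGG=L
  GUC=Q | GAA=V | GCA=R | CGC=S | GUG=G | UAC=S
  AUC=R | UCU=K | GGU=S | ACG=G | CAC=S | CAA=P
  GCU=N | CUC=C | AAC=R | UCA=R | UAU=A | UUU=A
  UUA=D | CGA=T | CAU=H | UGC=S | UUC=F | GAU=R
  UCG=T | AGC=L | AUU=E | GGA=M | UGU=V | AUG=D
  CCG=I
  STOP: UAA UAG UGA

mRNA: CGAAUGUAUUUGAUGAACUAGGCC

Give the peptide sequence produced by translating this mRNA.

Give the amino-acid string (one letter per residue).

Answer: DASDR

Derivation:
start AUG at pos 3
pos 3: AUG -> D; peptide=D
pos 6: UAU -> A; peptide=DA
pos 9: UUG -> S; peptide=DAS
pos 12: AUG -> D; peptide=DASD
pos 15: AAC -> R; peptide=DASDR
pos 18: UAG -> STOP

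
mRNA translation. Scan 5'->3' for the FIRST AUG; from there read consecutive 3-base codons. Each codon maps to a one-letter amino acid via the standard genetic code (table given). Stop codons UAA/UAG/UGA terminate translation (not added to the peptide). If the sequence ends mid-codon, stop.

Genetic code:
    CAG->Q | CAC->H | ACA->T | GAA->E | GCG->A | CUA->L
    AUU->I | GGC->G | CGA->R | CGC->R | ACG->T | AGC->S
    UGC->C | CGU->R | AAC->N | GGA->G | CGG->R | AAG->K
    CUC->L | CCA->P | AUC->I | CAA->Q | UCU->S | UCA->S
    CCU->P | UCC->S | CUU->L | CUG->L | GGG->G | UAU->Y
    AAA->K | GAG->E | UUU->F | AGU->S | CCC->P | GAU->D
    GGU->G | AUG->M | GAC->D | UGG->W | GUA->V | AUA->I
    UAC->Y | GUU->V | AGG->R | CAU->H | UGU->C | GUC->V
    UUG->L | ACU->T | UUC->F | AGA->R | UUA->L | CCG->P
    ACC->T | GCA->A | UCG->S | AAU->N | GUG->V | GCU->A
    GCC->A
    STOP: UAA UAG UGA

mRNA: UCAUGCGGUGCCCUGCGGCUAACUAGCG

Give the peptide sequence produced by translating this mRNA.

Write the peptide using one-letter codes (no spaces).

Answer: MRCPAAN

Derivation:
start AUG at pos 2
pos 2: AUG -> M; peptide=M
pos 5: CGG -> R; peptide=MR
pos 8: UGC -> C; peptide=MRC
pos 11: CCU -> P; peptide=MRCP
pos 14: GCG -> A; peptide=MRCPA
pos 17: GCU -> A; peptide=MRCPAA
pos 20: AAC -> N; peptide=MRCPAAN
pos 23: UAG -> STOP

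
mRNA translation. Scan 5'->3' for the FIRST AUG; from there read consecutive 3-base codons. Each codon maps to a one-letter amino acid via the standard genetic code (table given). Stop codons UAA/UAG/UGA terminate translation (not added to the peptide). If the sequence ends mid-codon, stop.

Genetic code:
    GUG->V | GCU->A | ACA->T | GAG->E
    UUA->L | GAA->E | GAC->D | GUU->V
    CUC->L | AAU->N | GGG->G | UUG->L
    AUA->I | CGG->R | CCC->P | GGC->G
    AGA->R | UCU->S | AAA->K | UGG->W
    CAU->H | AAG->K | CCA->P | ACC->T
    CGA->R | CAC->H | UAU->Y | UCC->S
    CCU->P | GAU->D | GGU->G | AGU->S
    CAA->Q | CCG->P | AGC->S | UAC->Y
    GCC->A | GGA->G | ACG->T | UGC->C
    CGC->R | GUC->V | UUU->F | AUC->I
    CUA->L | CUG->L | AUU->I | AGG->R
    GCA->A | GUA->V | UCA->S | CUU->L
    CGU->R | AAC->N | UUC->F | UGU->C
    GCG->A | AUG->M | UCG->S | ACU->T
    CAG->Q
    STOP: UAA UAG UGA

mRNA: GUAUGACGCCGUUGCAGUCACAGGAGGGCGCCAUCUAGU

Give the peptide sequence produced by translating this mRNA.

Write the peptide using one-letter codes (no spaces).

Answer: MTPLQSQEGAI

Derivation:
start AUG at pos 2
pos 2: AUG -> M; peptide=M
pos 5: ACG -> T; peptide=MT
pos 8: CCG -> P; peptide=MTP
pos 11: UUG -> L; peptide=MTPL
pos 14: CAG -> Q; peptide=MTPLQ
pos 17: UCA -> S; peptide=MTPLQS
pos 20: CAG -> Q; peptide=MTPLQSQ
pos 23: GAG -> E; peptide=MTPLQSQE
pos 26: GGC -> G; peptide=MTPLQSQEG
pos 29: GCC -> A; peptide=MTPLQSQEGA
pos 32: AUC -> I; peptide=MTPLQSQEGAI
pos 35: UAG -> STOP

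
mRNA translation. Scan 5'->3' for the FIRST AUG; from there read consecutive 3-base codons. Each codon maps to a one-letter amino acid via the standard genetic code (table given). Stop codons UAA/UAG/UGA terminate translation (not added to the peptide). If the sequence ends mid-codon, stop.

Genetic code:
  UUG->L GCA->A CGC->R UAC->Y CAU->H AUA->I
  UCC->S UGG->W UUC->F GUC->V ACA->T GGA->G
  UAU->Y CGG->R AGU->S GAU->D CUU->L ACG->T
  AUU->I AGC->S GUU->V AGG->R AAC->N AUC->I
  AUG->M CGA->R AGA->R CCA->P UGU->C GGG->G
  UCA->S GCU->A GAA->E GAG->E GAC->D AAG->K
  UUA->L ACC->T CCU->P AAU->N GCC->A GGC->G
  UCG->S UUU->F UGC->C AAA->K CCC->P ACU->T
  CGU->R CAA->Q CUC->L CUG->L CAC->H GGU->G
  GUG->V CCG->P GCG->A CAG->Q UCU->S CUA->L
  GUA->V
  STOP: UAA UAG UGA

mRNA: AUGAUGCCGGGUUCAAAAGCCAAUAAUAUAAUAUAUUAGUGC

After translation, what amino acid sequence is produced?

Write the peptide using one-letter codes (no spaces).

start AUG at pos 0
pos 0: AUG -> M; peptide=M
pos 3: AUG -> M; peptide=MM
pos 6: CCG -> P; peptide=MMP
pos 9: GGU -> G; peptide=MMPG
pos 12: UCA -> S; peptide=MMPGS
pos 15: AAA -> K; peptide=MMPGSK
pos 18: GCC -> A; peptide=MMPGSKA
pos 21: AAU -> N; peptide=MMPGSKAN
pos 24: AAU -> N; peptide=MMPGSKANN
pos 27: AUA -> I; peptide=MMPGSKANNI
pos 30: AUA -> I; peptide=MMPGSKANNII
pos 33: UAU -> Y; peptide=MMPGSKANNIIY
pos 36: UAG -> STOP

Answer: MMPGSKANNIIY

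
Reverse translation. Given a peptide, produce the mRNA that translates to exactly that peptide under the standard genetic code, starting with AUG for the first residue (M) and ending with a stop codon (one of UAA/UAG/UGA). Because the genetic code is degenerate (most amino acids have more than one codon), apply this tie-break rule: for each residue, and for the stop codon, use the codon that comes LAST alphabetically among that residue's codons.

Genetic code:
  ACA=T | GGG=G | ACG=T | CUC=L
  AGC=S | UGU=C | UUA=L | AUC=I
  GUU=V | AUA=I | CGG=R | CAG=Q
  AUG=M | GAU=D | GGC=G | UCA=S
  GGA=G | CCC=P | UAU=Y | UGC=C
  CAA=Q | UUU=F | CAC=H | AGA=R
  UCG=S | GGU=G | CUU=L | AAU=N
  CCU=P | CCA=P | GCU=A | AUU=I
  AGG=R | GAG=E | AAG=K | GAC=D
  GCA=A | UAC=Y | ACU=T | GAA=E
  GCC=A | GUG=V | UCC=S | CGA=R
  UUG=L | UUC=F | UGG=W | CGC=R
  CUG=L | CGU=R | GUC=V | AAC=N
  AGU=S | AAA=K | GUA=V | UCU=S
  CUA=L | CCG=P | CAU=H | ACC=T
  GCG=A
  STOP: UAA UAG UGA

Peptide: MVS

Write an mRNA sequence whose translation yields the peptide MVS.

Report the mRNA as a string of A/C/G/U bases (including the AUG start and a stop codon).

Answer: mRNA: AUGGUUUCUUGA

Derivation:
residue 1: M -> AUG (start codon)
residue 2: V codons sorted = GUA,GUC,GUG,GUU -> pick last = GUU
residue 3: S codons sorted = AGC,AGU,UCA,UCC,UCG,UCU -> pick last = UCU
terminator: stop codons sorted = UAA,UAG,UGA -> pick last = UGA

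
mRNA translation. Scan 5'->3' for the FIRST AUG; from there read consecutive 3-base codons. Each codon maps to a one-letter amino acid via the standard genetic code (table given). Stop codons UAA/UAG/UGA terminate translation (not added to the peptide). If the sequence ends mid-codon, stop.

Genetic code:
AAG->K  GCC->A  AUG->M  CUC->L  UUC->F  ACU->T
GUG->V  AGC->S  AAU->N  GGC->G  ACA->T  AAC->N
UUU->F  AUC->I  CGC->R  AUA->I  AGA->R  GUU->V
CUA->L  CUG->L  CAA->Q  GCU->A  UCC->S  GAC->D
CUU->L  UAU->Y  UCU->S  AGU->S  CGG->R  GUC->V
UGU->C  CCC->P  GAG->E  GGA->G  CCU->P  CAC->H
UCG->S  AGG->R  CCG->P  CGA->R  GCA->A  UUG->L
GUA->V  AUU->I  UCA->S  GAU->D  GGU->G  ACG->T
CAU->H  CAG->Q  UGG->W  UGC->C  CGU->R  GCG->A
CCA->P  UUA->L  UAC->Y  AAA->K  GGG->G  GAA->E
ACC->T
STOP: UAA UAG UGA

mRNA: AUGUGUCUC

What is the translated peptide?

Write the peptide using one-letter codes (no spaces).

start AUG at pos 0
pos 0: AUG -> M; peptide=M
pos 3: UGU -> C; peptide=MC
pos 6: CUC -> L; peptide=MCL
pos 9: only 0 nt remain (<3), stop (end of mRNA)

Answer: MCL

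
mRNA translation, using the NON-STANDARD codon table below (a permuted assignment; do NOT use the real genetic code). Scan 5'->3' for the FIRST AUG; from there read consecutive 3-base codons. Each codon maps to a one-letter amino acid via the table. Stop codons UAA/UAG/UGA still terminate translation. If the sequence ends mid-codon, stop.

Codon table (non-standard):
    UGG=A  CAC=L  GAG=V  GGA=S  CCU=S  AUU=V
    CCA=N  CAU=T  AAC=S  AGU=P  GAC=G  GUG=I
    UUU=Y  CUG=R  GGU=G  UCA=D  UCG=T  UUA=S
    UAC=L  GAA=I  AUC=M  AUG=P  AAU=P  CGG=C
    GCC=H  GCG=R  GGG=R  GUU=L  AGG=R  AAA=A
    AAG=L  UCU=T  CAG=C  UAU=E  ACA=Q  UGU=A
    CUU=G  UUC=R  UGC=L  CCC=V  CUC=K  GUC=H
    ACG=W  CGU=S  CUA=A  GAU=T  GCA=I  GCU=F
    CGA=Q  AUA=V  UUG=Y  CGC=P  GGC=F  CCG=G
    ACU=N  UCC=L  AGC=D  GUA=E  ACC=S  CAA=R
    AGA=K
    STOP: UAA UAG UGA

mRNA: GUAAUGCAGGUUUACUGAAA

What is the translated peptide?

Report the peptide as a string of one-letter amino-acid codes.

start AUG at pos 3
pos 3: AUG -> P; peptide=P
pos 6: CAG -> C; peptide=PC
pos 9: GUU -> L; peptide=PCL
pos 12: UAC -> L; peptide=PCLL
pos 15: UGA -> STOP

Answer: PCLL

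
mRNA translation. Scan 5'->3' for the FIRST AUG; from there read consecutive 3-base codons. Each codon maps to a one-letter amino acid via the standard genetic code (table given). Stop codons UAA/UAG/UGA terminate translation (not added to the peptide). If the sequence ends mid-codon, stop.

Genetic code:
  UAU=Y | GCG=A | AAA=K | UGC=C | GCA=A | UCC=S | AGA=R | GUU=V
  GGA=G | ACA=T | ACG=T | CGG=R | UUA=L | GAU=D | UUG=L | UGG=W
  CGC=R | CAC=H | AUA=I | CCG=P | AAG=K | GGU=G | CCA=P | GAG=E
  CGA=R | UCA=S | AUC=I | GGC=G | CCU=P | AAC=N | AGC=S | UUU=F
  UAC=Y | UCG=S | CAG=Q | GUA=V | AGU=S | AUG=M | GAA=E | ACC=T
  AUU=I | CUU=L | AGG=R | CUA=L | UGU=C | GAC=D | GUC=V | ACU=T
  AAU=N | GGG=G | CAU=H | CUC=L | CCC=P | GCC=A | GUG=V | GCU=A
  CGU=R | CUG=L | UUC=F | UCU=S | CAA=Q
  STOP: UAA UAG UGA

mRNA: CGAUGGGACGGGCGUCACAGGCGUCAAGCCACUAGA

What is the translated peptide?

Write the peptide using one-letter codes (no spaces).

start AUG at pos 2
pos 2: AUG -> M; peptide=M
pos 5: GGA -> G; peptide=MG
pos 8: CGG -> R; peptide=MGR
pos 11: GCG -> A; peptide=MGRA
pos 14: UCA -> S; peptide=MGRAS
pos 17: CAG -> Q; peptide=MGRASQ
pos 20: GCG -> A; peptide=MGRASQA
pos 23: UCA -> S; peptide=MGRASQAS
pos 26: AGC -> S; peptide=MGRASQASS
pos 29: CAC -> H; peptide=MGRASQASSH
pos 32: UAG -> STOP

Answer: MGRASQASSH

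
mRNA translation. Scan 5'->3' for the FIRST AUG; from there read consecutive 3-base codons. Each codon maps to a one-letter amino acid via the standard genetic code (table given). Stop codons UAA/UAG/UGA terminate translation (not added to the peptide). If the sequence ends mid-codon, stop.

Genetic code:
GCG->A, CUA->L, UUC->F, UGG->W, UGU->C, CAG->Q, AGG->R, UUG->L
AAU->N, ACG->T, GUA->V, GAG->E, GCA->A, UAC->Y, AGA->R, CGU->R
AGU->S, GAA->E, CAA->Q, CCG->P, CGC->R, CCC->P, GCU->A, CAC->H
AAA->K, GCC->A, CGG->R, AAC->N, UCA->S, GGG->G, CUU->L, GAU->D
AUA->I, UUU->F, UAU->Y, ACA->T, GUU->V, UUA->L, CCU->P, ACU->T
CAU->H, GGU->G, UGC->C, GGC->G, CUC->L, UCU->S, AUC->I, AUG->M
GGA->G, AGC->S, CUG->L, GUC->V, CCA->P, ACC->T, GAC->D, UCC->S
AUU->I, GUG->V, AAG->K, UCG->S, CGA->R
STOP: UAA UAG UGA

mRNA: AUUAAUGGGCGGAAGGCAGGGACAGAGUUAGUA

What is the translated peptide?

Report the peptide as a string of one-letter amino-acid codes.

start AUG at pos 4
pos 4: AUG -> M; peptide=M
pos 7: GGC -> G; peptide=MG
pos 10: GGA -> G; peptide=MGG
pos 13: AGG -> R; peptide=MGGR
pos 16: CAG -> Q; peptide=MGGRQ
pos 19: GGA -> G; peptide=MGGRQG
pos 22: CAG -> Q; peptide=MGGRQGQ
pos 25: AGU -> S; peptide=MGGRQGQS
pos 28: UAG -> STOP

Answer: MGGRQGQS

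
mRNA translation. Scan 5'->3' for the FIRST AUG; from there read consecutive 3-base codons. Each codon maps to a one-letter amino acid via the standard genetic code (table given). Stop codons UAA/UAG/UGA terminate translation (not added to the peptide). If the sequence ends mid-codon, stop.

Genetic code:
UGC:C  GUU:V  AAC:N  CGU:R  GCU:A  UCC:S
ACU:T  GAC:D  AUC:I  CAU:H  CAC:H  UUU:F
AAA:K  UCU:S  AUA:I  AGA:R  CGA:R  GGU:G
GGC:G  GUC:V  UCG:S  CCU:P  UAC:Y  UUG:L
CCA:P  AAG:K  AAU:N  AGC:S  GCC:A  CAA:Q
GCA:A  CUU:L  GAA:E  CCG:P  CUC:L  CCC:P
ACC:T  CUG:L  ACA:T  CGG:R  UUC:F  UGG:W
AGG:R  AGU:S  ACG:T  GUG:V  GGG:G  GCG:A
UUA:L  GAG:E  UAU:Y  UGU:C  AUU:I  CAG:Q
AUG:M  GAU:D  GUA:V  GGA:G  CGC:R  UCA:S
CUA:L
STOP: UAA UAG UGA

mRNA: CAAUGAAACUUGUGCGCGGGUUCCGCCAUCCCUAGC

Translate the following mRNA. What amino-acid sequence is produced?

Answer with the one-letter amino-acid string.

Answer: MKLVRGFRHP

Derivation:
start AUG at pos 2
pos 2: AUG -> M; peptide=M
pos 5: AAA -> K; peptide=MK
pos 8: CUU -> L; peptide=MKL
pos 11: GUG -> V; peptide=MKLV
pos 14: CGC -> R; peptide=MKLVR
pos 17: GGG -> G; peptide=MKLVRG
pos 20: UUC -> F; peptide=MKLVRGF
pos 23: CGC -> R; peptide=MKLVRGFR
pos 26: CAU -> H; peptide=MKLVRGFRH
pos 29: CCC -> P; peptide=MKLVRGFRHP
pos 32: UAG -> STOP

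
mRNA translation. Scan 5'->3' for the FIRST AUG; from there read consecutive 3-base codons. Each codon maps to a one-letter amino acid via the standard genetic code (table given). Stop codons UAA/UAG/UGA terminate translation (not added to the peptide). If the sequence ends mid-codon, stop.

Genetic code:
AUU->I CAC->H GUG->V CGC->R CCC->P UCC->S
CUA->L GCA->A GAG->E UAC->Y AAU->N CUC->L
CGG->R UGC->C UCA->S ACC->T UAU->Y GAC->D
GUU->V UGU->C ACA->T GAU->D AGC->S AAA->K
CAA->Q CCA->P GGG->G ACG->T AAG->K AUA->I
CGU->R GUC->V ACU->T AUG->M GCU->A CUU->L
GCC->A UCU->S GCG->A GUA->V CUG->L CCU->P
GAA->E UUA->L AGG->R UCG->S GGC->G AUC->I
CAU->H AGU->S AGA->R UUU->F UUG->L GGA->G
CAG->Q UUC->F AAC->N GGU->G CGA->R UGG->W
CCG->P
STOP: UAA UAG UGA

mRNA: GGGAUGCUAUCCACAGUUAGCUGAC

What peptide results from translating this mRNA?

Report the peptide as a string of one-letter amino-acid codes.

Answer: MLSTVS

Derivation:
start AUG at pos 3
pos 3: AUG -> M; peptide=M
pos 6: CUA -> L; peptide=ML
pos 9: UCC -> S; peptide=MLS
pos 12: ACA -> T; peptide=MLST
pos 15: GUU -> V; peptide=MLSTV
pos 18: AGC -> S; peptide=MLSTVS
pos 21: UGA -> STOP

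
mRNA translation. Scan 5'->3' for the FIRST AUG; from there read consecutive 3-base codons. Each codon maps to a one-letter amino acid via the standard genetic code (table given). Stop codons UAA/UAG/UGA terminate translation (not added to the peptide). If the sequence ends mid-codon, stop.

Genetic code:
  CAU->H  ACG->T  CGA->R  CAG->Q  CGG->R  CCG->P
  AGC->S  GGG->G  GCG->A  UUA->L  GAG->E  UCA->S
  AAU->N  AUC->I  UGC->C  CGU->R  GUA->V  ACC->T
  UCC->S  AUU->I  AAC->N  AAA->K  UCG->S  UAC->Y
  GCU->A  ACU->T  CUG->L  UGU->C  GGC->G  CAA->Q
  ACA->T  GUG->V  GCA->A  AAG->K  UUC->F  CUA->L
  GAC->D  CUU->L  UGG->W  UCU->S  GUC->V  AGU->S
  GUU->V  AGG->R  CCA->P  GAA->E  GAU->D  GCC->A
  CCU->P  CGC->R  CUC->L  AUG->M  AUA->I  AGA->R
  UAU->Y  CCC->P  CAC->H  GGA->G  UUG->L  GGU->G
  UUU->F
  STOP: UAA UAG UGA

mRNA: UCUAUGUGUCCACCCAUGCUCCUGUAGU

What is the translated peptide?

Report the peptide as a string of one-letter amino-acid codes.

start AUG at pos 3
pos 3: AUG -> M; peptide=M
pos 6: UGU -> C; peptide=MC
pos 9: CCA -> P; peptide=MCP
pos 12: CCC -> P; peptide=MCPP
pos 15: AUG -> M; peptide=MCPPM
pos 18: CUC -> L; peptide=MCPPML
pos 21: CUG -> L; peptide=MCPPMLL
pos 24: UAG -> STOP

Answer: MCPPMLL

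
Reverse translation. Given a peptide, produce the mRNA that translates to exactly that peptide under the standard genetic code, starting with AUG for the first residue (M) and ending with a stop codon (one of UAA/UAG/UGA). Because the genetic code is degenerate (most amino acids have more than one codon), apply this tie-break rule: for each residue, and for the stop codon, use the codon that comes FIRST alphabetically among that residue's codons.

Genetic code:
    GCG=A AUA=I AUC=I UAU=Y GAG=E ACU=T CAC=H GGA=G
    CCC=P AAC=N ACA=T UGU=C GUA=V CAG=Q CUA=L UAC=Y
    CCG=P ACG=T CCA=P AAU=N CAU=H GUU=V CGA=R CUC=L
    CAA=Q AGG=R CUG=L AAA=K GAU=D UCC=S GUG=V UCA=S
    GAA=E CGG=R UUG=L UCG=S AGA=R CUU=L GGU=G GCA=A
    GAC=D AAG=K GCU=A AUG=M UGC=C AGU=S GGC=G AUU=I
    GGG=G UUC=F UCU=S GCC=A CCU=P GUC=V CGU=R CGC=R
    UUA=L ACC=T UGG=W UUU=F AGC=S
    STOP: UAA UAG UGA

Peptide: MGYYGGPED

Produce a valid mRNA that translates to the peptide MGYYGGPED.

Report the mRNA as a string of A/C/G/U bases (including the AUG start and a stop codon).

Answer: mRNA: AUGGGAUACUACGGAGGACCAGAAGACUAA

Derivation:
residue 1: M -> AUG (start codon)
residue 2: G codons sorted = GGA,GGC,GGG,GGU -> pick first = GGA
residue 3: Y codons sorted = UAC,UAU -> pick first = UAC
residue 4: Y codons sorted = UAC,UAU -> pick first = UAC
residue 5: G codons sorted = GGA,GGC,GGG,GGU -> pick first = GGA
residue 6: G codons sorted = GGA,GGC,GGG,GGU -> pick first = GGA
residue 7: P codons sorted = CCA,CCC,CCG,CCU -> pick first = CCA
residue 8: E codons sorted = GAA,GAG -> pick first = GAA
residue 9: D codons sorted = GAC,GAU -> pick first = GAC
terminator: stop codons sorted = UAA,UAG,UGA -> pick first = UAA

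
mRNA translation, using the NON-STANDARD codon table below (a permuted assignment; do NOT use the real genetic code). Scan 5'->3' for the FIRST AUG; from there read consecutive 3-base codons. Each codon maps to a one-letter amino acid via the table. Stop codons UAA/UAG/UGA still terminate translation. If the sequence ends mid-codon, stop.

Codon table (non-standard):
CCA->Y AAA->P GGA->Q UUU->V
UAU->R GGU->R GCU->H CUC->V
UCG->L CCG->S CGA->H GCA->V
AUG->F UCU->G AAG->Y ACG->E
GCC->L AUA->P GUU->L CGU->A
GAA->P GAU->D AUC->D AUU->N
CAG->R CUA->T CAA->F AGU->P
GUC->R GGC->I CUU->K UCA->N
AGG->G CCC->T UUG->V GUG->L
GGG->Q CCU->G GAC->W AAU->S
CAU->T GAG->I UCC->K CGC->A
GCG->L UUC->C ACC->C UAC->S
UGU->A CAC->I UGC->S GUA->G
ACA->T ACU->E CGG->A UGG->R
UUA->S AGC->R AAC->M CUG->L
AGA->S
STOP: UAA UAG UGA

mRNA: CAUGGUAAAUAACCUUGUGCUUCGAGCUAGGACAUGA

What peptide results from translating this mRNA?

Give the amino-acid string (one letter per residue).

Answer: FGSMKLKHHGT

Derivation:
start AUG at pos 1
pos 1: AUG -> F; peptide=F
pos 4: GUA -> G; peptide=FG
pos 7: AAU -> S; peptide=FGS
pos 10: AAC -> M; peptide=FGSM
pos 13: CUU -> K; peptide=FGSMK
pos 16: GUG -> L; peptide=FGSMKL
pos 19: CUU -> K; peptide=FGSMKLK
pos 22: CGA -> H; peptide=FGSMKLKH
pos 25: GCU -> H; peptide=FGSMKLKHH
pos 28: AGG -> G; peptide=FGSMKLKHHG
pos 31: ACA -> T; peptide=FGSMKLKHHGT
pos 34: UGA -> STOP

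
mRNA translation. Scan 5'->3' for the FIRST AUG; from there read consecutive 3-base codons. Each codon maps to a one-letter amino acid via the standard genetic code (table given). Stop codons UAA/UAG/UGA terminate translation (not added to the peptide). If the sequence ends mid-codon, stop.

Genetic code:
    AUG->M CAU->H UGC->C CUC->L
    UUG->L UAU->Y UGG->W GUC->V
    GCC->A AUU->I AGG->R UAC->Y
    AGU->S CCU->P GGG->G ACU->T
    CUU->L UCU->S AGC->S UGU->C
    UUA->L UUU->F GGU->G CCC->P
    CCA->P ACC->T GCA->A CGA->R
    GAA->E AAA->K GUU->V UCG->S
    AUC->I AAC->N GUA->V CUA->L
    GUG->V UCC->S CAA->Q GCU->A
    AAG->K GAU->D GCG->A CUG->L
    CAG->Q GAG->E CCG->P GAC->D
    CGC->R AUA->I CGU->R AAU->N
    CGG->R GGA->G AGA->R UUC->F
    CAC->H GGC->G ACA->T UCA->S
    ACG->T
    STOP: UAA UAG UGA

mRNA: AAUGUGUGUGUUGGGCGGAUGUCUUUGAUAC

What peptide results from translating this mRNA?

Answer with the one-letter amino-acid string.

start AUG at pos 1
pos 1: AUG -> M; peptide=M
pos 4: UGU -> C; peptide=MC
pos 7: GUG -> V; peptide=MCV
pos 10: UUG -> L; peptide=MCVL
pos 13: GGC -> G; peptide=MCVLG
pos 16: GGA -> G; peptide=MCVLGG
pos 19: UGU -> C; peptide=MCVLGGC
pos 22: CUU -> L; peptide=MCVLGGCL
pos 25: UGA -> STOP

Answer: MCVLGGCL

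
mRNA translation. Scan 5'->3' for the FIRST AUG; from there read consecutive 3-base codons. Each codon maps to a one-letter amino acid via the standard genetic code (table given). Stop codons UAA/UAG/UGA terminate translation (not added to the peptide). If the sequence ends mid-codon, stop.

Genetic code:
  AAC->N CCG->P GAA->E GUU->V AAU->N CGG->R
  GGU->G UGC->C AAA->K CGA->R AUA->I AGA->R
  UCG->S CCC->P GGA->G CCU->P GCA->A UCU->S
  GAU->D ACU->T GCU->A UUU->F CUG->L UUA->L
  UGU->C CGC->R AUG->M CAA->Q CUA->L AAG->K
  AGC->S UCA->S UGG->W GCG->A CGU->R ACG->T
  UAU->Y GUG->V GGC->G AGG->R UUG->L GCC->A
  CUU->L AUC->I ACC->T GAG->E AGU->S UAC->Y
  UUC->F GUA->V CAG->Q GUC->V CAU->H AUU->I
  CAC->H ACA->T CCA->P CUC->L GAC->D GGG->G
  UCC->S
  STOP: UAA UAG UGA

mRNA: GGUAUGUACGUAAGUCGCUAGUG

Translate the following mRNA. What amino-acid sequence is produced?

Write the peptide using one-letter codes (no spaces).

start AUG at pos 3
pos 3: AUG -> M; peptide=M
pos 6: UAC -> Y; peptide=MY
pos 9: GUA -> V; peptide=MYV
pos 12: AGU -> S; peptide=MYVS
pos 15: CGC -> R; peptide=MYVSR
pos 18: UAG -> STOP

Answer: MYVSR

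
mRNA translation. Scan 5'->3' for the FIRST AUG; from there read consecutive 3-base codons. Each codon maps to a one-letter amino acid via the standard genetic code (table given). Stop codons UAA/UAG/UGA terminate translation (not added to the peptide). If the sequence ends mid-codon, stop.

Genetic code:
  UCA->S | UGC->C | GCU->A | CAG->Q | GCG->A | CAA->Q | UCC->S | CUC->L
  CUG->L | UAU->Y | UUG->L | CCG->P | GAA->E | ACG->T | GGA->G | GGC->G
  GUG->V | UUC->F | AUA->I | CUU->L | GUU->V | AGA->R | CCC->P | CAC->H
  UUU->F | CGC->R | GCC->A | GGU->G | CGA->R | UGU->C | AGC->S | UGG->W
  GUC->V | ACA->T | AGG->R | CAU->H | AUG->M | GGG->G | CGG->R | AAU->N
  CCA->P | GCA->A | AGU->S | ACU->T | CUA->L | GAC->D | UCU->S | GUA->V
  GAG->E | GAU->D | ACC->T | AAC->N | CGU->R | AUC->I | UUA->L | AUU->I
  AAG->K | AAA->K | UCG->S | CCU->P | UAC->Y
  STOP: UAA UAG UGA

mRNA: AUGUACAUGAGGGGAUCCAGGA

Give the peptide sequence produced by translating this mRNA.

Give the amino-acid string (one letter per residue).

start AUG at pos 0
pos 0: AUG -> M; peptide=M
pos 3: UAC -> Y; peptide=MY
pos 6: AUG -> M; peptide=MYM
pos 9: AGG -> R; peptide=MYMR
pos 12: GGA -> G; peptide=MYMRG
pos 15: UCC -> S; peptide=MYMRGS
pos 18: AGG -> R; peptide=MYMRGSR
pos 21: only 1 nt remain (<3), stop (end of mRNA)

Answer: MYMRGSR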